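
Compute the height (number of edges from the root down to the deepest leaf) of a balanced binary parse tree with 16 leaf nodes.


In a balanced binary tree with n leaves the deepest leaf is ceil(log2(n)) edges below the root.
log2(16) = 4.0000
ceil(4.0000) = 4
height (edges) = 4

4


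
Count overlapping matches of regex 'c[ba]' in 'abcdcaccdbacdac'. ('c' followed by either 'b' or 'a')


Pattern: c[ba] means 'c' followed by either 'b' or 'a'.
Scanning 'abcdcaccdbacdac' position-by-position:
  Pos 0: window 'ab' -> no
  Pos 1: window 'bc' -> no
  Pos 2: window 'cd' -> no
  Pos 3: window 'dc' -> no
  Pos 4: window 'ca' -> MATCH
  Pos 5: window 'ac' -> no
  Pos 6: window 'cc' -> no
  Pos 7: window 'cd' -> no
  Pos 8: window 'db' -> no
  Pos 9: window 'ba' -> no
  Pos 10: window 'ac' -> no
  Pos 11: window 'cd' -> no
  Pos 12: window 'da' -> no
  Pos 13: window 'ac' -> no
  Pos 14: window 'c' -> no
Total matches: 1

1


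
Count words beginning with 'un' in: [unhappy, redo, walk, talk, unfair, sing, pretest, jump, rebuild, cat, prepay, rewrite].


Checking each word for prefix 'un':
  'unhappy' -> YES, starts with 'un' (count: 1)
  'redo' -> no (count: 1)
  'walk' -> no (count: 1)
  'talk' -> no (count: 1)
  'unfair' -> YES, starts with 'un' (count: 2)
  'sing' -> no (count: 2)
  'pretest' -> no (count: 2)
  'jump' -> no (count: 2)
  'rebuild' -> no (count: 2)
  'cat' -> no (count: 2)
  'prepay' -> no (count: 2)
  'rewrite' -> no (count: 2)
Total with prefix 'un': 2

2


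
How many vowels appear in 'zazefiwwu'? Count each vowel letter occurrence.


Scanning each character of 'zazefiwwu':
  Position 1: 'z' -> consonant (running count: 0)
  Position 2: 'a' -> vowel (running count: 1)
  Position 3: 'z' -> consonant (running count: 1)
  Position 4: 'e' -> vowel (running count: 2)
  Position 5: 'f' -> consonant (running count: 2)
  Position 6: 'i' -> vowel (running count: 3)
  Position 7: 'w' -> consonant (running count: 3)
  Position 8: 'w' -> consonant (running count: 3)
  Position 9: 'u' -> vowel (running count: 4)
Total vowels: 4

4


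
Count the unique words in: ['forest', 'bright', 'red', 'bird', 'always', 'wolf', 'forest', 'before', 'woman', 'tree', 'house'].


Listing all tokens and tracking unique types:
  Token 1: 'forest' -> NEW (unique so far: 1)
  Token 2: 'bright' -> NEW (unique so far: 2)
  Token 3: 'red' -> NEW (unique so far: 3)
  Token 4: 'bird' -> NEW (unique so far: 4)
  Token 5: 'always' -> NEW (unique so far: 5)
  Token 6: 'wolf' -> NEW (unique so far: 6)
  Token 7: 'forest' -> duplicate (unique so far: 6)
  Token 8: 'before' -> NEW (unique so far: 7)
  Token 9: 'woman' -> NEW (unique so far: 8)
  Token 10: 'tree' -> NEW (unique so far: 9)
  Token 11: 'house' -> NEW (unique so far: 10)
Unique types: ('always', 'before', 'bird', 'bright', 'forest', 'house', 'red', 'tree', 'wolf', 'woman')
Vocabulary size: 10

10


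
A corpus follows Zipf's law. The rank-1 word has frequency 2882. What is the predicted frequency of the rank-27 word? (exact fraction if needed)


Zipf's law: freq(rank) = f1 / rank
f1 = 2882, rank = 27
freq = 2882 / 27
GCD(2882, 27) = 1
Simplified: 2882/27

2882/27


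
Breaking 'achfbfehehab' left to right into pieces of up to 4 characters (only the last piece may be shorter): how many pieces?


'achfbfehehab' has 12 characters.
Chunking with max size 4:
  Chunk 1: 'achf' (positions 0-3)
  Chunk 2: 'bfeh' (positions 4-7)
  Chunk 3: 'ehab' (positions 8-11)
Total chunks: ceil(12 / 4) = 3

3


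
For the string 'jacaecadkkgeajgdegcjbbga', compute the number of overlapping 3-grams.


String 'jacaecadkkgeajgdegcjbbga' has length L = 24.
Number of overlapping n-grams = L - n + 1
Substituting: 24 - 3 + 1 = 22

22


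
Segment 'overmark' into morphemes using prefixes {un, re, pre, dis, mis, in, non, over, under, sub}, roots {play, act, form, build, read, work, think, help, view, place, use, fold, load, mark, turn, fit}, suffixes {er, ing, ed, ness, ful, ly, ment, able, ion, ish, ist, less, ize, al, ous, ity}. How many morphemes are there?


Segmenting 'overmark' against the inventory:
  'over' -> prefix (morpheme 1)
  'mark' -> root (morpheme 2)
Total morphemes: 2

2


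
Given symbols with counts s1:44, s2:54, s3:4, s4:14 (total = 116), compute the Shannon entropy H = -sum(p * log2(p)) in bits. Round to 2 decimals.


Computing entropy H = -sum(p_i * log2(p_i)):
  s1: p = 44/116 = 0.3793, -p*log2(p) = 0.5305
  s2: p = 54/116 = 0.4655, -p*log2(p) = 0.5135
  s3: p = 4/116 = 0.0345, -p*log2(p) = 0.1675
  s4: p = 14/116 = 0.1207, -p*log2(p) = 0.3682
H = sum of terms = 1.5797
Rounded to 2 decimals: 1.58

1.58


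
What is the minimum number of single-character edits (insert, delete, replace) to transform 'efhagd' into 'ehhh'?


Building DP table for s1='efhagd' (len 6) and s2='ehhh' (len 4):
       e  h  h  h
    0  1  2  3  4
  e 1  0  1  2  3
  f 2  1  1  2  3
  h 3  2  1  1  2
  a 4  3  2  2  2
  g 5  4  3  3  3
  d 6  5  4  4  4
Edit distance = dp[6][4] = 4

4


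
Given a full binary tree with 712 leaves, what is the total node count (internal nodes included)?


Leaf nodes (terminals): 712
Internal nodes = n - 1 = 712 - 1 = 711
Total = leaves + internal = 712 + 711 = 1423

1423


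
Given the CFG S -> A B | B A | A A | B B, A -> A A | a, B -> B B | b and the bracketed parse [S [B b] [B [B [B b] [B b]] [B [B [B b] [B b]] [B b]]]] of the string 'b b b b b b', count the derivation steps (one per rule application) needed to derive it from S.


Every bracketed nonterminal node [X ...] in the tree is produced by exactly one rule application.
Reading the tree off as a leftmost derivation:
  Step 1: S  =>  B B   (applied S -> B B)
  Step 2: B B  =>  b B   (applied B -> b)
  Step 3: b B  =>  b B B   (applied B -> B B)
  Step 4: b B B  =>  b B B B   (applied B -> B B)
  Step 5: b B B B  =>  b b B B   (applied B -> b)
  Step 6: b b B B  =>  b b b B   (applied B -> b)
  Step 7: b b b B  =>  b b b B B   (applied B -> B B)
  Step 8: b b b B B  =>  b b b B B B   (applied B -> B B)
  Step 9: b b b B B B  =>  b b b b B B   (applied B -> b)
  Step 10: b b b b B B  =>  b b b b b B   (applied B -> b)
  Step 11: b b b b b B  =>  b b b b b b   (applied B -> b)
Final yield: b b b b b b
Total rewrite steps: 11

11


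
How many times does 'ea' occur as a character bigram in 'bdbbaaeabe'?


Scanning 'bdbbaaeabe' for bigram 'ea':
  Position 0: 'bd' -> no
  Position 1: 'db' -> no
  Position 2: 'bb' -> no
  Position 3: 'ba' -> no
  Position 4: 'aa' -> no
  Position 5: 'ae' -> no
  Position 6: 'ea' -> MATCH
  Position 7: 'ab' -> no
  Position 8: 'be' -> no
Total matches: 1

1


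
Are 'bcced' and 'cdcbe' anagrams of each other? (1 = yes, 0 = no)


Sort characters of 'bcced': 'bccde'
Sort characters of 'cdcbe': 'bccde'
Sorted forms match -> they ARE anagrams
Result: 1

1


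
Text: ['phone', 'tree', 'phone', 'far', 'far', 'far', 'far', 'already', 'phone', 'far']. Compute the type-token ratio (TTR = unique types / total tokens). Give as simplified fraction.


Tokens: 10
Unique types: ('already', 'far', 'phone', 'tree') = 4
TTR = 4/10
Simplify: divide both by 2 -> 2/5
TTR = 2/5

2/5


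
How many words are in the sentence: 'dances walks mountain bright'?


Counting words by splitting on spaces:
  Word 1: 'dances'
  Word 2: 'walks'
  Word 3: 'mountain'
  Word 4: 'bright'
Total words: 4

4


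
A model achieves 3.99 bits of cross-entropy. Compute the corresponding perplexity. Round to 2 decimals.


Perplexity formula: PP = 2^H
H = 3.99
PP = 2^3.99
Decompose: 2^3.99 = 2^3 * 2^0.99
2^3 = 8, 2^0.99 ~ 1.9861850
PP ~ 8 * 1.9861850 = 15.8894800
Rounded to 2 decimals: 15.89

15.89


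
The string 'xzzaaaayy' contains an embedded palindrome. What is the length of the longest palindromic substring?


Scanning 'xzzaaaayy' for palindromic substrings.
Substring at positions 3-6: 'aaaa'.
Check: reverse('aaaa') = 'aaaa' -> palindrome confirmed.
Neighbouring characters ('z' / 'y') break symmetry, so it cannot extend further.
No longer palindromic substring exists; longest length = 4

4


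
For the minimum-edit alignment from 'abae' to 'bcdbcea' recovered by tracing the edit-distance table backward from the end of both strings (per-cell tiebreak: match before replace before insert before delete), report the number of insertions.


Edit distance = 5. Backtracking from cell (4, 7) with preference match > replace > insert > delete,
then listing the resulting alignment 'abae' -> 'bcdbcea' left to right:
  Step 1: insert 'b' [insertion #1]
  Step 2: insert 'c' [insertion #2]
  Step 3: replace a->d
  Step 4: keep 'b'
  Step 5: replace a->c
  Step 6: keep 'e'
  Step 7: insert 'a' [insertion #3]
Total insertions: 3

3


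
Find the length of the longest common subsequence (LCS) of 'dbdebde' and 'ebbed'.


DP table for LCS of 'dbdebde' and 'ebbed':
       e  b  b  e  d
    0  0  0  0  0  0
  d 0  0  0  0  0  1
  b 0  0  1  1  1  1
  d 0  0  1  1  1  2
  e 0  1  1  1  2  2
  b 0  1  2  2  2  2
  d 0  1  2  2  2  3
  e 0  1  2  2  3  3
LCS: 'bed'
LCS length = 3

3


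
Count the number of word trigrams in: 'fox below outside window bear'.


Word trigrams from [5] words:
  Trigram 1: (fox below outside)
  Trigram 2: (below outside window)
  Trigram 3: (outside window bear)
Total word trigrams: 5 - 2 = 3

3


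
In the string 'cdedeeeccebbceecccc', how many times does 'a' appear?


Scanning 'cdedeeeccebbceecccc' for 'a':
  No matches found.
Total occurrences of 'a': 0

0


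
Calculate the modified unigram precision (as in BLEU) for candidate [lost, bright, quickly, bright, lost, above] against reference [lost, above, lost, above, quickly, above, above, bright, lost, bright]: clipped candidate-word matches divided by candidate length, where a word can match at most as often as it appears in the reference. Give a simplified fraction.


Reference word counts: {'above': 4, 'bright': 2, 'lost': 3, 'quickly': 1}
Checking each candidate word (with clipping):
  'lost' -> in reference (ref count 3, used 1/3) -> match (matches: 1)
  'bright' -> in reference (ref count 2, used 1/2) -> match (matches: 2)
  'quickly' -> in reference (ref count 1, used 1/1) -> match (matches: 3)
  'bright' -> in reference (ref count 2, used 2/2) -> match (matches: 4)
  'lost' -> in reference (ref count 3, used 2/3) -> match (matches: 5)
  'above' -> in reference (ref count 4, used 1/4) -> match (matches: 6)
Clipped matches: 6, Candidate length: 6
Precision = 6/6 = 1

1


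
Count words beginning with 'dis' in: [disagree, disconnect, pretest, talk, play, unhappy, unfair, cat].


Checking each word for prefix 'dis':
  'disagree' -> YES, starts with 'dis' (count: 1)
  'disconnect' -> YES, starts with 'dis' (count: 2)
  'pretest' -> no (count: 2)
  'talk' -> no (count: 2)
  'play' -> no (count: 2)
  'unhappy' -> no (count: 2)
  'unfair' -> no (count: 2)
  'cat' -> no (count: 2)
Total with prefix 'dis': 2

2


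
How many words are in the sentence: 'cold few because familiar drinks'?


Counting words by splitting on spaces:
  Word 1: 'cold'
  Word 2: 'few'
  Word 3: 'because'
  Word 4: 'familiar'
  Word 5: 'drinks'
Total words: 5

5


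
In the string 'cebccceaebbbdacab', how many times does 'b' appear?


Scanning 'cebccceaebbbdacab' for 'b':
  Position 2: 'b' -> MATCH (count: 1)
  Position 9: 'b' -> MATCH (count: 2)
  Position 10: 'b' -> MATCH (count: 3)
  Position 11: 'b' -> MATCH (count: 4)
  Position 16: 'b' -> MATCH (count: 5)
Total occurrences of 'b': 5

5


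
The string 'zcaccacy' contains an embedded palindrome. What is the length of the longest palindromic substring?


Scanning 'zcaccacy' for palindromic substrings.
Substring at positions 1-6: 'caccac'.
Check: reverse('caccac') = 'caccac' -> palindrome confirmed.
Neighbouring characters ('z' / 'y') break symmetry, so it cannot extend further.
No longer palindromic substring exists; longest length = 6

6


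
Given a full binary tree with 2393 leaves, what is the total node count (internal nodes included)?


Leaf nodes (terminals): 2393
Internal nodes = n - 1 = 2393 - 1 = 2392
Total = leaves + internal = 2393 + 2392 = 4785

4785


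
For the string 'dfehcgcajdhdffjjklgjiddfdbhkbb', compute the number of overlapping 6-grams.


String 'dfehcgcajdhdffjjklgjiddfdbhkbb' has length L = 30.
Number of overlapping n-grams = L - n + 1
Substituting: 30 - 6 + 1 = 25

25


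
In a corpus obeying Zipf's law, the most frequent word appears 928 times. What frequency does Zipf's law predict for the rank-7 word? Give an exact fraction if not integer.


Zipf's law: freq(rank) = f1 / rank
f1 = 928, rank = 7
freq = 928 / 7
GCD(928, 7) = 1
Simplified: 928/7

928/7


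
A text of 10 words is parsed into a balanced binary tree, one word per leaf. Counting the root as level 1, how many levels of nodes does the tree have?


In a balanced binary tree with n leaves the deepest leaf is ceil(log2(n)) edges below the root,
so counting node levels inclusive of root and leaves gives ceil(log2(n)) + 1 levels.
log2(10) = 3.3219
ceil(3.3219) = 4
levels = 4 + 1 = 5

5


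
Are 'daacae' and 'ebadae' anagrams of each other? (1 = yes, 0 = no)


Sort characters of 'daacae': 'aaacde'
Sort characters of 'ebadae': 'aabdee'
Sorted forms differ -> they are NOT anagrams
Result: 0

0


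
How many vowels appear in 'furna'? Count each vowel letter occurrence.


Scanning each character of 'furna':
  Position 1: 'f' -> consonant (running count: 0)
  Position 2: 'u' -> vowel (running count: 1)
  Position 3: 'r' -> consonant (running count: 1)
  Position 4: 'n' -> consonant (running count: 1)
  Position 5: 'a' -> vowel (running count: 2)
Total vowels: 2

2


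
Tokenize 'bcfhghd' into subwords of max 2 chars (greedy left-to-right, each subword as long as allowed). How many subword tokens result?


'bcfhghd' has 7 characters.
Chunking with max size 2:
  Chunk 1: 'bc' (positions 0-1)
  Chunk 2: 'fh' (positions 2-3)
  Chunk 3: 'gh' (positions 4-5)
  Chunk 4: 'd' (positions 6-6)
Total chunks: ceil(7 / 2) = 4

4


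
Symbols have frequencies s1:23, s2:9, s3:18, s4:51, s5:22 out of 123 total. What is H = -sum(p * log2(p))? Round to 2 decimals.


Computing entropy H = -sum(p_i * log2(p_i)):
  s1: p = 23/123 = 0.1870, -p*log2(p) = 0.4523
  s2: p = 9/123 = 0.0732, -p*log2(p) = 0.2760
  s3: p = 18/123 = 0.1463, -p*log2(p) = 0.4057
  s4: p = 51/123 = 0.4146, -p*log2(p) = 0.5266
  s5: p = 22/123 = 0.1789, -p*log2(p) = 0.4441
H = sum of terms = 2.1047
Rounded to 2 decimals: 2.10

2.10


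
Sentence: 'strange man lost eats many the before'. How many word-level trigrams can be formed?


Word trigrams from [7] words:
  Trigram 1: (strange man lost)
  Trigram 2: (man lost eats)
  Trigram 3: (lost eats many)
  Trigram 4: (eats many the)
  Trigram 5: (many the before)
Total word trigrams: 7 - 2 = 5

5


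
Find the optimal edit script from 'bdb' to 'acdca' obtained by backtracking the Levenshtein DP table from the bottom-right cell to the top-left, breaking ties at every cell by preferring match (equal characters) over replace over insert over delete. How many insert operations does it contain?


Edit distance = 4. Backtracking from cell (3, 5) with preference match > replace > insert > delete,
then listing the resulting alignment 'bdb' -> 'acdca' left to right:
  Step 1: insert 'a' [insertion #1]
  Step 2: replace b->c
  Step 3: keep 'd'
  Step 4: insert 'c' [insertion #2]
  Step 5: replace b->a
Total insertions: 2

2


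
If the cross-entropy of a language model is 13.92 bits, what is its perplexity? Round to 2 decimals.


Perplexity formula: PP = 2^H
H = 13.92
PP = 2^13.92
Decompose: 2^13.92 = 2^13 * 2^0.92
2^13 = 8192, 2^0.92 ~ 1.8921153
PP ~ 8192 * 1.8921153 = 15500.2085376
Rounded to 2 decimals: 15500.21

15500.21


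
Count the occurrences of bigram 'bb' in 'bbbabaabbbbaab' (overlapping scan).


Scanning 'bbbabaabbbbaab' for bigram 'bb':
  Position 0: 'bb' -> MATCH
  Position 1: 'bb' -> MATCH
  Position 2: 'ba' -> no
  Position 3: 'ab' -> no
  Position 4: 'ba' -> no
  Position 5: 'aa' -> no
  Position 6: 'ab' -> no
  Position 7: 'bb' -> MATCH
  Position 8: 'bb' -> MATCH
  Position 9: 'bb' -> MATCH
  Position 10: 'ba' -> no
  Position 11: 'aa' -> no
  Position 12: 'ab' -> no
Total matches: 5

5


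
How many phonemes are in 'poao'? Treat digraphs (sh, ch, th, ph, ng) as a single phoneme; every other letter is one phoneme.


Parsing 'poao' greedily, digraphs first:
  'p' -> consonant phoneme (phonemes so far: 1)
  'o' -> vowel phoneme (phonemes so far: 2)
  'a' -> vowel phoneme (phonemes so far: 3)
  'o' -> vowel phoneme (phonemes so far: 4)
Total phonemes: 4

4


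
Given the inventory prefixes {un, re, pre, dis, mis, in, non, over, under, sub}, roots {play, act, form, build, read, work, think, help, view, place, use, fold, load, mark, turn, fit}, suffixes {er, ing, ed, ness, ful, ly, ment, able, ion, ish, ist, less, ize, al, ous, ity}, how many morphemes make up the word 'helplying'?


Segmenting 'helplying' against the inventory:
  'help' -> root (morpheme 1)
  'ly' -> suffix (morpheme 2)
  'ing' -> suffix (morpheme 3)
Total morphemes: 3

3


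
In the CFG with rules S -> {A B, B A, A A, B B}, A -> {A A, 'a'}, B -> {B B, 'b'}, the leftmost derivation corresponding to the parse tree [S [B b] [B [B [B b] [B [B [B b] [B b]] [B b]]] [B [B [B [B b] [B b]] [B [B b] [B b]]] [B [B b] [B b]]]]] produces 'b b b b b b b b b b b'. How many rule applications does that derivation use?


Every bracketed nonterminal node [X ...] in the tree is produced by exactly one rule application.
Reading the tree off as a leftmost derivation:
  Step 1: S  =>  B B   (applied S -> B B)
  Step 2: B B  =>  b B   (applied B -> b)
  Step 3: b B  =>  b B B   (applied B -> B B)
  Step 4: b B B  =>  b B B B   (applied B -> B B)
  Step 5: b B B B  =>  b b B B   (applied B -> b)
  Step 6: b b B B  =>  b b B B B   (applied B -> B B)
  Step 7: b b B B B  =>  b b B B B B   (applied B -> B B)
  Step 8: b b B B B B  =>  b b b B B B   (applied B -> b)
  Step 9: b b b B B B  =>  b b b b B B   (applied B -> b)
  Step 10: b b b b B B  =>  b b b b b B   (applied B -> b)
  Step 11: b b b b b B  =>  b b b b b B B   (applied B -> B B)
  Step 12: b b b b b B B  =>  b b b b b B B B   (applied B -> B B)
  Step 13: b b b b b B B B  =>  b b b b b B B B B   (applied B -> B B)
  Step 14: b b b b b B B B B  =>  b b b b b b B B B   (applied B -> b)
  Step 15: b b b b b b B B B  =>  b b b b b b b B B   (applied B -> b)
  Step 16: b b b b b b b B B  =>  b b b b b b b B B B   (applied B -> B B)
  Step 17: b b b b b b b B B B  =>  b b b b b b b b B B   (applied B -> b)
  Step 18: b b b b b b b b B B  =>  b b b b b b b b b B   (applied B -> b)
  Step 19: b b b b b b b b b B  =>  b b b b b b b b b B B   (applied B -> B B)
  Step 20: b b b b b b b b b B B  =>  b b b b b b b b b b B   (applied B -> b)
  Step 21: b b b b b b b b b b B  =>  b b b b b b b b b b b   (applied B -> b)
Final yield: b b b b b b b b b b b
Total rewrite steps: 21

21


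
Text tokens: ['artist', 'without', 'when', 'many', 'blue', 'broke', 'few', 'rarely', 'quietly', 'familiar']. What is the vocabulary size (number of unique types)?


Listing all tokens and tracking unique types:
  Token 1: 'artist' -> NEW (unique so far: 1)
  Token 2: 'without' -> NEW (unique so far: 2)
  Token 3: 'when' -> NEW (unique so far: 3)
  Token 4: 'many' -> NEW (unique so far: 4)
  Token 5: 'blue' -> NEW (unique so far: 5)
  Token 6: 'broke' -> NEW (unique so far: 6)
  Token 7: 'few' -> NEW (unique so far: 7)
  Token 8: 'rarely' -> NEW (unique so far: 8)
  Token 9: 'quietly' -> NEW (unique so far: 9)
  Token 10: 'familiar' -> NEW (unique so far: 10)
Unique types: ('artist', 'blue', 'broke', 'familiar', 'few', 'many', 'quietly', 'rarely', 'when', 'without')
Vocabulary size: 10

10


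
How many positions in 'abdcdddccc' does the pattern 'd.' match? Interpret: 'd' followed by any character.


Pattern: d. means 'd' followed by any character.
Scanning 'abdcdddccc' position-by-position:
  Pos 0: window 'ab' -> no
  Pos 1: window 'bd' -> no
  Pos 2: window 'dc' -> MATCH
  Pos 3: window 'cd' -> no
  Pos 4: window 'dd' -> MATCH
  Pos 5: window 'dd' -> MATCH
  Pos 6: window 'dc' -> MATCH
  Pos 7: window 'cc' -> no
  Pos 8: window 'cc' -> no
  Pos 9: window 'c' -> no
Total matches: 4

4


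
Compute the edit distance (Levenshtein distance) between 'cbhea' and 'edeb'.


Building DP table for s1='cbhea' (len 5) and s2='edeb' (len 4):
       e  d  e  b
    0  1  2  3  4
  c 1  1  2  3  4
  b 2  2  2  3  3
  h 3  3  3  3  4
  e 4  3  4  3  4
  a 5  4  4  4  4
Edit distance = dp[5][4] = 4

4


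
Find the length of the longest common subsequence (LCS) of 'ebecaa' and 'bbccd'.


DP table for LCS of 'ebecaa' and 'bbccd':
       b  b  c  c  d
    0  0  0  0  0  0
  e 0  0  0  0  0  0
  b 0  1  1  1  1  1
  e 0  1  1  1  1  1
  c 0  1  1  2  2  2
  a 0  1  1  2  2  2
  a 0  1  1  2  2  2
LCS: 'bc'
LCS length = 2

2


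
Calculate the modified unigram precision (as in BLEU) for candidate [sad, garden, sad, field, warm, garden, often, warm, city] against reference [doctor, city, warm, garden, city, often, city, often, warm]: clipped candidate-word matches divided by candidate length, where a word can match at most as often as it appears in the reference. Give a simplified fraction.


Reference word counts: {'city': 3, 'doctor': 1, 'garden': 1, 'often': 2, 'warm': 2}
Checking each candidate word (with clipping):
  'sad' -> not in reference -> no match (matches: 0)
  'garden' -> in reference (ref count 1, used 1/1) -> match (matches: 1)
  'sad' -> not in reference -> no match (matches: 1)
  'field' -> not in reference -> no match (matches: 1)
  'warm' -> in reference (ref count 2, used 1/2) -> match (matches: 2)
  'garden' -> ref count 1 already used up (1/1) -> clipped, no match (matches: 2)
  'often' -> in reference (ref count 2, used 1/2) -> match (matches: 3)
  'warm' -> in reference (ref count 2, used 2/2) -> match (matches: 4)
  'city' -> in reference (ref count 3, used 1/3) -> match (matches: 5)
Clipped matches: 5, Candidate length: 9
Precision = 5/9

5/9


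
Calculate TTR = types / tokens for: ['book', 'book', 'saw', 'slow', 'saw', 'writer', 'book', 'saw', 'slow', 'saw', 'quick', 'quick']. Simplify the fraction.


Tokens: 12
Unique types: ('book', 'quick', 'saw', 'slow', 'writer') = 5
TTR = 5/12
Already in lowest terms.

5/12


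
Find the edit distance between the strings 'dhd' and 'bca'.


Building DP table for s1='dhd' (len 3) and s2='bca' (len 3):
       b  c  a
    0  1  2  3
  d 1  1  2  3
  h 2  2  2  3
  d 3  3  3  3
Edit distance = dp[3][3] = 3

3


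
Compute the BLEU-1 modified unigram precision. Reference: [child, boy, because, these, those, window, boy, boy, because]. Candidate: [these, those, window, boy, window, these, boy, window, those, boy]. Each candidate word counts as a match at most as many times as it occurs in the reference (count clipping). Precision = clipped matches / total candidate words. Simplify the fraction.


Reference word counts: {'because': 2, 'boy': 3, 'child': 1, 'these': 1, 'those': 1, 'window': 1}
Checking each candidate word (with clipping):
  'these' -> in reference (ref count 1, used 1/1) -> match (matches: 1)
  'those' -> in reference (ref count 1, used 1/1) -> match (matches: 2)
  'window' -> in reference (ref count 1, used 1/1) -> match (matches: 3)
  'boy' -> in reference (ref count 3, used 1/3) -> match (matches: 4)
  'window' -> ref count 1 already used up (1/1) -> clipped, no match (matches: 4)
  'these' -> ref count 1 already used up (1/1) -> clipped, no match (matches: 4)
  'boy' -> in reference (ref count 3, used 2/3) -> match (matches: 5)
  'window' -> ref count 1 already used up (1/1) -> clipped, no match (matches: 5)
  'those' -> ref count 1 already used up (1/1) -> clipped, no match (matches: 5)
  'boy' -> in reference (ref count 3, used 3/3) -> match (matches: 6)
Clipped matches: 6, Candidate length: 10
Precision = 6/10 = 3/5

3/5


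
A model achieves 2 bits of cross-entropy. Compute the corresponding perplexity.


Perplexity formula: PP = 2^H
H = 2
PP = 2^2
Steps: 2^1 = 2, 2^2 = 4
PP = 4

4


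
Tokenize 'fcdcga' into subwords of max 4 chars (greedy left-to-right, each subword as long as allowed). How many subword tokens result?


'fcdcga' has 6 characters.
Chunking with max size 4:
  Chunk 1: 'fcdc' (positions 0-3)
  Chunk 2: 'ga' (positions 4-5)
Total chunks: ceil(6 / 4) = 2

2


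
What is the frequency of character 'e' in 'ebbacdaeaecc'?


Scanning 'ebbacdaeaecc' for 'e':
  Position 0: 'e' -> MATCH (count: 1)
  Position 7: 'e' -> MATCH (count: 2)
  Position 9: 'e' -> MATCH (count: 3)
Total occurrences of 'e': 3

3


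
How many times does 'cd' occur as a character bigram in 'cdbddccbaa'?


Scanning 'cdbddccbaa' for bigram 'cd':
  Position 0: 'cd' -> MATCH
  Position 1: 'db' -> no
  Position 2: 'bd' -> no
  Position 3: 'dd' -> no
  Position 4: 'dc' -> no
  Position 5: 'cc' -> no
  Position 6: 'cb' -> no
  Position 7: 'ba' -> no
  Position 8: 'aa' -> no
Total matches: 1

1


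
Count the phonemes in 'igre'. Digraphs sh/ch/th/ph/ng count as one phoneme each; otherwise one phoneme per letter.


Parsing 'igre' greedily, digraphs first:
  'i' -> vowel phoneme (phonemes so far: 1)
  'g' -> consonant phoneme (phonemes so far: 2)
  'r' -> consonant phoneme (phonemes so far: 3)
  'e' -> vowel phoneme (phonemes so far: 4)
Total phonemes: 4

4


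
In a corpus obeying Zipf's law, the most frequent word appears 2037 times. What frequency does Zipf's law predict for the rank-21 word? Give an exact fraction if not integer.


Zipf's law: freq(rank) = f1 / rank
f1 = 2037, rank = 21
freq = 2037 / 21
= 97

97


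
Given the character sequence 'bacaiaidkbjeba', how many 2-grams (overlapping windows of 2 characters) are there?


String 'bacaiaidkbjeba' has length L = 14.
Number of overlapping n-grams = L - n + 1
Substituting: 14 - 2 + 1 = 13

13


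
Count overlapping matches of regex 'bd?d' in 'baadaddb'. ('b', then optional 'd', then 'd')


Pattern: bd?d means 'b', then optional 'd', then 'd'.
Scanning 'baadaddb' position-by-position:
  Pos 0: window 'baa' -> no
  Pos 1: window 'aad' -> no
  Pos 2: window 'ada' -> no
  Pos 3: window 'dad' -> no
  Pos 4: window 'add' -> no
  Pos 5: window 'ddb' -> no
  Pos 6: window 'db' -> no
  Pos 7: window 'b' -> no
Total matches: 0

0


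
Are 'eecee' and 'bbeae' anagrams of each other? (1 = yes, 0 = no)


Sort characters of 'eecee': 'ceeee'
Sort characters of 'bbeae': 'abbee'
Sorted forms differ -> they are NOT anagrams
Result: 0

0


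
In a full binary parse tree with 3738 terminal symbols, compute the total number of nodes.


Leaf nodes (terminals): 3738
Internal nodes = n - 1 = 3738 - 1 = 3737
Total = leaves + internal = 3738 + 3737 = 7475

7475


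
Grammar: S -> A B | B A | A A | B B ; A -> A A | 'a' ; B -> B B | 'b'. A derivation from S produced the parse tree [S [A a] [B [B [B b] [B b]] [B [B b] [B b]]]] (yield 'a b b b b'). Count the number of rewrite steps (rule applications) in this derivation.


Every bracketed nonterminal node [X ...] in the tree is produced by exactly one rule application.
Reading the tree off as a leftmost derivation:
  Step 1: S  =>  A B   (applied S -> A B)
  Step 2: A B  =>  a B   (applied A -> a)
  Step 3: a B  =>  a B B   (applied B -> B B)
  Step 4: a B B  =>  a B B B   (applied B -> B B)
  Step 5: a B B B  =>  a b B B   (applied B -> b)
  Step 6: a b B B  =>  a b b B   (applied B -> b)
  Step 7: a b b B  =>  a b b B B   (applied B -> B B)
  Step 8: a b b B B  =>  a b b b B   (applied B -> b)
  Step 9: a b b b B  =>  a b b b b   (applied B -> b)
Final yield: a b b b b
Total rewrite steps: 9

9


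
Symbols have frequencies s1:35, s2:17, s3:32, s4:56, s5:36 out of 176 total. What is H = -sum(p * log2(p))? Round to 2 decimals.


Computing entropy H = -sum(p_i * log2(p_i)):
  s1: p = 35/176 = 0.1989, -p*log2(p) = 0.4634
  s2: p = 17/176 = 0.0966, -p*log2(p) = 0.3257
  s3: p = 32/176 = 0.1818, -p*log2(p) = 0.4472
  s4: p = 56/176 = 0.3182, -p*log2(p) = 0.5257
  s5: p = 36/176 = 0.2045, -p*log2(p) = 0.4683
H = sum of terms = 2.2303
Rounded to 2 decimals: 2.23

2.23


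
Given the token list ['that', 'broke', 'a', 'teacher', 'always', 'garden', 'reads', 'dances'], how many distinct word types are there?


Listing all tokens and tracking unique types:
  Token 1: 'that' -> NEW (unique so far: 1)
  Token 2: 'broke' -> NEW (unique so far: 2)
  Token 3: 'a' -> NEW (unique so far: 3)
  Token 4: 'teacher' -> NEW (unique so far: 4)
  Token 5: 'always' -> NEW (unique so far: 5)
  Token 6: 'garden' -> NEW (unique so far: 6)
  Token 7: 'reads' -> NEW (unique so far: 7)
  Token 8: 'dances' -> NEW (unique so far: 8)
Unique types: ('a', 'always', 'broke', 'dances', 'garden', 'reads', 'teacher', 'that')
Vocabulary size: 8

8


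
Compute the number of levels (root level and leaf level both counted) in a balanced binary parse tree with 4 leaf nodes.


In a balanced binary tree with n leaves the deepest leaf is ceil(log2(n)) edges below the root,
so counting node levels inclusive of root and leaves gives ceil(log2(n)) + 1 levels.
log2(4) = 2.0000
ceil(2.0000) = 2
levels = 2 + 1 = 3

3


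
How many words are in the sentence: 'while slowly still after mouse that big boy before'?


Counting words by splitting on spaces:
  Word 1: 'while'
  Word 2: 'slowly'
  Word 3: 'still'
  Word 4: 'after'
  Word 5: 'mouse'
  Word 6: 'that'
  Word 7: 'big'
  Word 8: 'boy'
  Word 9: 'before'
Total words: 9

9


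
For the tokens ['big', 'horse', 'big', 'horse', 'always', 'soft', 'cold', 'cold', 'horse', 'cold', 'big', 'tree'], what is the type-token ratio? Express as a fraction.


Tokens: 12
Unique types: ('always', 'big', 'cold', 'horse', 'soft', 'tree') = 6
TTR = 6/12
Simplify: divide both by 6 -> 1/2
TTR = 1/2

1/2


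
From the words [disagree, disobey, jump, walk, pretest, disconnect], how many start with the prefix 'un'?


Checking each word for prefix 'un':
  'disagree' -> no (count: 0)
  'disobey' -> no (count: 0)
  'jump' -> no (count: 0)
  'walk' -> no (count: 0)
  'pretest' -> no (count: 0)
  'disconnect' -> no (count: 0)
Total with prefix 'un': 0

0


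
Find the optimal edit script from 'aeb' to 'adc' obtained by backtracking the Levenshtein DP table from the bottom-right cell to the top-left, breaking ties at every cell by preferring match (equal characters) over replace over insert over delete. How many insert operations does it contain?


Edit distance = 2. Backtracking from cell (3, 3) with preference match > replace > insert > delete,
then listing the resulting alignment 'aeb' -> 'adc' left to right:
  Step 1: keep 'a'
  Step 2: replace e->d
  Step 3: replace b->c
Total insertions: 0

0


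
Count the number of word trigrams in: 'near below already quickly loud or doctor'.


Word trigrams from [7] words:
  Trigram 1: (near below already)
  Trigram 2: (below already quickly)
  Trigram 3: (already quickly loud)
  Trigram 4: (quickly loud or)
  Trigram 5: (loud or doctor)
Total word trigrams: 7 - 2 = 5

5


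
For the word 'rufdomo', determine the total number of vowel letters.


Scanning each character of 'rufdomo':
  Position 1: 'r' -> consonant (running count: 0)
  Position 2: 'u' -> vowel (running count: 1)
  Position 3: 'f' -> consonant (running count: 1)
  Position 4: 'd' -> consonant (running count: 1)
  Position 5: 'o' -> vowel (running count: 2)
  Position 6: 'm' -> consonant (running count: 2)
  Position 7: 'o' -> vowel (running count: 3)
Total vowels: 3

3


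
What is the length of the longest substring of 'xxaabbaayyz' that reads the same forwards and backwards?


Scanning 'xxaabbaayyz' for palindromic substrings.
Substring at positions 2-7: 'aabbaa'.
Check: reverse('aabbaa') = 'aabbaa' -> palindrome confirmed.
Neighbouring characters ('x' / 'y') break symmetry, so it cannot extend further.
No longer palindromic substring exists; longest length = 6

6


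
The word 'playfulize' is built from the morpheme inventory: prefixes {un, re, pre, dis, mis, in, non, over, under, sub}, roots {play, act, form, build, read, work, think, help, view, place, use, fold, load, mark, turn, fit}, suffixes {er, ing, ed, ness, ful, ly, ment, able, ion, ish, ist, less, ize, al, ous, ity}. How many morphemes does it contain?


Segmenting 'playfulize' against the inventory:
  'play' -> root (morpheme 1)
  'ful' -> suffix (morpheme 2)
  'ize' -> suffix (morpheme 3)
Total morphemes: 3

3


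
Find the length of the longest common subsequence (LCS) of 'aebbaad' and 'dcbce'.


DP table for LCS of 'aebbaad' and 'dcbce':
       d  c  b  c  e
    0  0  0  0  0  0
  a 0  0  0  0  0  0
  e 0  0  0  0  0  1
  b 0  0  0  1  1  1
  b 0  0  0  1  1  1
  a 0  0  0  1  1  1
  a 0  0  0  1  1  1
  d 0  1  1  1  1  1
LCS: 'e'
LCS length = 1

1


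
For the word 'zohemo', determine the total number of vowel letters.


Scanning each character of 'zohemo':
  Position 1: 'z' -> consonant (running count: 0)
  Position 2: 'o' -> vowel (running count: 1)
  Position 3: 'h' -> consonant (running count: 1)
  Position 4: 'e' -> vowel (running count: 2)
  Position 5: 'm' -> consonant (running count: 2)
  Position 6: 'o' -> vowel (running count: 3)
Total vowels: 3

3


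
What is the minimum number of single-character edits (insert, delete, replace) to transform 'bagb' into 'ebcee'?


Building DP table for s1='bagb' (len 4) and s2='ebcee' (len 5):
       e  b  c  e  e
    0  1  2  3  4  5
  b 1  1  1  2  3  4
  a 2  2  2  2  3  4
  g 3  3  3  3  3  4
  b 4  4  3  4  4  4
Edit distance = dp[4][5] = 4

4


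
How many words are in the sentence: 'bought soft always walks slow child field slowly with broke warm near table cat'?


Counting words by splitting on spaces:
  Word 1: 'bought'
  Word 2: 'soft'
  Word 3: 'always'
  Word 4: 'walks'
  Word 5: 'slow'
  Word 6: 'child'
  Word 7: 'field'
  Word 8: 'slowly'
  Word 9: 'with'
  Word 10: 'broke'
  Word 11: 'warm'
  Word 12: 'near'
  Word 13: 'table'
  Word 14: 'cat'
Total words: 14

14


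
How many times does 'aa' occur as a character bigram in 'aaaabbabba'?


Scanning 'aaaabbabba' for bigram 'aa':
  Position 0: 'aa' -> MATCH
  Position 1: 'aa' -> MATCH
  Position 2: 'aa' -> MATCH
  Position 3: 'ab' -> no
  Position 4: 'bb' -> no
  Position 5: 'ba' -> no
  Position 6: 'ab' -> no
  Position 7: 'bb' -> no
  Position 8: 'ba' -> no
Total matches: 3

3


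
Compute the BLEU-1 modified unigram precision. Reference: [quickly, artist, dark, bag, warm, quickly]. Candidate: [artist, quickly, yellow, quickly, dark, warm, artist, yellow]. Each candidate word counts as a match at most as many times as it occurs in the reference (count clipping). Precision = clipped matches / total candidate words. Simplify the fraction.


Reference word counts: {'artist': 1, 'bag': 1, 'dark': 1, 'quickly': 2, 'warm': 1}
Checking each candidate word (with clipping):
  'artist' -> in reference (ref count 1, used 1/1) -> match (matches: 1)
  'quickly' -> in reference (ref count 2, used 1/2) -> match (matches: 2)
  'yellow' -> not in reference -> no match (matches: 2)
  'quickly' -> in reference (ref count 2, used 2/2) -> match (matches: 3)
  'dark' -> in reference (ref count 1, used 1/1) -> match (matches: 4)
  'warm' -> in reference (ref count 1, used 1/1) -> match (matches: 5)
  'artist' -> ref count 1 already used up (1/1) -> clipped, no match (matches: 5)
  'yellow' -> not in reference -> no match (matches: 5)
Clipped matches: 5, Candidate length: 8
Precision = 5/8

5/8


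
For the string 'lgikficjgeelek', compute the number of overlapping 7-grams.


String 'lgikficjgeelek' has length L = 14.
Number of overlapping n-grams = L - n + 1
Substituting: 14 - 7 + 1 = 8

8


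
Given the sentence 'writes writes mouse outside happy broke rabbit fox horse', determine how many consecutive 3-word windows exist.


Word trigrams from [9] words:
  Trigram 1: (writes writes mouse)
  Trigram 2: (writes mouse outside)
  Trigram 3: (mouse outside happy)
  Trigram 4: (outside happy broke)
  Trigram 5: (happy broke rabbit)
  Trigram 6: (broke rabbit fox)
  Trigram 7: (rabbit fox horse)
Total word trigrams: 9 - 2 = 7

7


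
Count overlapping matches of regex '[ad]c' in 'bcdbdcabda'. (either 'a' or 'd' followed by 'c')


Pattern: [ad]c means either 'a' or 'd' followed by 'c'.
Scanning 'bcdbdcabda' position-by-position:
  Pos 0: window 'bc' -> no
  Pos 1: window 'cd' -> no
  Pos 2: window 'db' -> no
  Pos 3: window 'bd' -> no
  Pos 4: window 'dc' -> MATCH
  Pos 5: window 'ca' -> no
  Pos 6: window 'ab' -> no
  Pos 7: window 'bd' -> no
  Pos 8: window 'da' -> no
  Pos 9: window 'a' -> no
Total matches: 1

1


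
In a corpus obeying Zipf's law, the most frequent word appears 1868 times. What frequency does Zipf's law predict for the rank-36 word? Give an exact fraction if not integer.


Zipf's law: freq(rank) = f1 / rank
f1 = 1868, rank = 36
freq = 1868 / 36
GCD(1868, 36) = 4
Simplified: 467/9

467/9


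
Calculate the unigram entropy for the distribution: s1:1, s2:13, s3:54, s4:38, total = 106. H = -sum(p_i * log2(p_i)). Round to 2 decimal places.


Computing entropy H = -sum(p_i * log2(p_i)):
  s1: p = 1/106 = 0.0094, -p*log2(p) = 0.0635
  s2: p = 13/106 = 0.1226, -p*log2(p) = 0.3713
  s3: p = 54/106 = 0.5094, -p*log2(p) = 0.4957
  s4: p = 38/106 = 0.3585, -p*log2(p) = 0.5306
H = sum of terms = 1.4611
Rounded to 2 decimals: 1.46

1.46


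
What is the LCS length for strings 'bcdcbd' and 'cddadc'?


DP table for LCS of 'bcdcbd' and 'cddadc':
       c  d  d  a  d  c
    0  0  0  0  0  0  0
  b 0  0  0  0  0  0  0
  c 0  1  1  1  1  1  1
  d 0  1  2  2  2  2  2
  c 0  1  2  2  2  2  3
  b 0  1  2  2  2  2  3
  d 0  1  2  3  3  3  3
LCS: 'cdc'
LCS length = 3

3


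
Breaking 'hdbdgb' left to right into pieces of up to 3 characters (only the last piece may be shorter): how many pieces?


'hdbdgb' has 6 characters.
Chunking with max size 3:
  Chunk 1: 'hdb' (positions 0-2)
  Chunk 2: 'dgb' (positions 3-5)
Total chunks: ceil(6 / 3) = 2

2


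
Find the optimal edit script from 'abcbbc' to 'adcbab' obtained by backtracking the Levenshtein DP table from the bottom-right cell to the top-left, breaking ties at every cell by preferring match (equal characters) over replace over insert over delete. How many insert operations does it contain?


Edit distance = 3. Backtracking from cell (6, 6) with preference match > replace > insert > delete,
then listing the resulting alignment 'abcbbc' -> 'adcbab' left to right:
  Step 1: keep 'a'
  Step 2: replace b->d
  Step 3: keep 'c'
  Step 4: keep 'b'
  Step 5: replace b->a
  Step 6: replace c->b
Total insertions: 0

0


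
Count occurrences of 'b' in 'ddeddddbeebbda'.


Scanning 'ddeddddbeebbda' for 'b':
  Position 7: 'b' -> MATCH (count: 1)
  Position 10: 'b' -> MATCH (count: 2)
  Position 11: 'b' -> MATCH (count: 3)
Total occurrences of 'b': 3

3


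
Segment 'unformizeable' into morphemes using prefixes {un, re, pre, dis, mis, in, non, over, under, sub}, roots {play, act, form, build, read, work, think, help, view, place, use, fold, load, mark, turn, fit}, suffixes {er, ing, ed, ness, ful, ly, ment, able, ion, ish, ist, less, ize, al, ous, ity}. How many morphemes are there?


Segmenting 'unformizeable' against the inventory:
  'un' -> prefix (morpheme 1)
  'form' -> root (morpheme 2)
  'ize' -> suffix (morpheme 3)
  'able' -> suffix (morpheme 4)
Total morphemes: 4

4


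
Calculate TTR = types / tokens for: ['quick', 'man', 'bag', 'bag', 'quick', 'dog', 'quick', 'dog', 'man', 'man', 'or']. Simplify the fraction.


Tokens: 11
Unique types: ('bag', 'dog', 'man', 'or', 'quick') = 5
TTR = 5/11
Already in lowest terms.

5/11


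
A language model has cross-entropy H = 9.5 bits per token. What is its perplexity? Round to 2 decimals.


Perplexity formula: PP = 2^H
H = 9.5
PP = 2^9.5
Decompose: 2^9.5 = 2^9 * 2^0.5 = 2^9 * sqrt(2)
2^9 = 512, sqrt(2) ~ 1.4142136
PP ~ 512 * 1.4142136 = 724.0773632
Rounded to 2 decimals: 724.08

724.08


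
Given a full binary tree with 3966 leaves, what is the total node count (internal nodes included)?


Leaf nodes (terminals): 3966
Internal nodes = n - 1 = 3966 - 1 = 3965
Total = leaves + internal = 3966 + 3965 = 7931

7931
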